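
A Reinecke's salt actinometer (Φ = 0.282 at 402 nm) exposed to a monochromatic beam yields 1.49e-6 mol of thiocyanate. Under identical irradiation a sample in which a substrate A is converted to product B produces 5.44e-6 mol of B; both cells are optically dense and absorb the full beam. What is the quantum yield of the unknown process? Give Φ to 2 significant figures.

Photons absorbed by the actinometer: 1.49e-6 / 0.282 = 5.284e-6 mol.
Φ(unknown) = 5.44e-6 / 5.284e-6 = 1.0.

Φ = 1.0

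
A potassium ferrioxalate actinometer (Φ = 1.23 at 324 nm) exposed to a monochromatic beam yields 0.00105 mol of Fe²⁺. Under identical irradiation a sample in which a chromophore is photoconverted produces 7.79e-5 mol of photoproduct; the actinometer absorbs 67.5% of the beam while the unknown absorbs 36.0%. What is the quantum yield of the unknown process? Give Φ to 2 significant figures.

Photons absorbed by the actinometer: 0.00105 / 1.23 = 8.537e-4 mol.
Incident flux: 8.537e-4 / 0.675 = 0.001265 einstein.
Absorbed by unknown: 0.360 × 0.001265 = 4.554e-4 mol.
Φ(unknown) = 7.79e-5 / 4.554e-4 = 0.17.

Φ = 0.17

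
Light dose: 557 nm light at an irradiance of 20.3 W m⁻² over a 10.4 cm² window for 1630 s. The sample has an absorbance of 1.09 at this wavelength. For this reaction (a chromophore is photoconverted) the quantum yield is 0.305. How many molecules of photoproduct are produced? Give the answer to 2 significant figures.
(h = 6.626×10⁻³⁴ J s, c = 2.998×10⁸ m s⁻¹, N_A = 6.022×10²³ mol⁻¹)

2.7×10¹⁹ molecules

Photon energy at 557 nm: hc/λ = (6.626×10⁻³⁴)(2.998×10⁸)/(557×10⁻⁹) = 3.566×10⁻¹⁹ J.
Energy delivered: (20.3 W m⁻²)(10.4×10⁻⁴ m²)(1630 s) = 34.41 J.
Photons incident: 34.41 / 3.566×10⁻¹⁹ = 9.649×10¹⁹, i.e. 9.649×10¹⁹/6.022×10²³ = 1.602×10⁻⁴ mol.
Fraction absorbed: 1 − 10^(−1.09) = 0.9187.
Photons absorbed: 0.9187 × 1.602×10⁻⁴ = 1.472×10⁻⁴ mol.
Product: Φ × n_abs = 0.305 × 1.472×10⁻⁴ = 4.490×10⁻⁵ mol.
As a count: 4.490×10⁻⁵ × 6.022×10²³ = 2.7×10¹⁹.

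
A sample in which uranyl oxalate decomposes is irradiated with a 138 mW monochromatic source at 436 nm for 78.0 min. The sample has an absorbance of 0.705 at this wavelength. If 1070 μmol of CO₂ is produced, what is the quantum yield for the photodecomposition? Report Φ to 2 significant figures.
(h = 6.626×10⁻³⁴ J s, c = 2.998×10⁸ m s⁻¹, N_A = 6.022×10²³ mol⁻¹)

Φ = 0.57

Product: 1070 μmol = 0.00107 mol.
Photon energy at 436 nm: hc/λ = (6.626×10⁻³⁴)(2.998×10⁸)/(436×10⁻⁹) = 4.556×10⁻¹⁹ J.
Energy delivered: (138 mW)(4680 s) = 645.8 J.
Photons incident: 645.8 / 4.556×10⁻¹⁹ = 1.417×10²¹, i.e. 1.417×10²¹/6.022×10²³ = 0.002353 mol.
Fraction absorbed: 1 − 10^(−0.705) = 0.8028.
Photons absorbed: 0.8028 × 0.002353 = 0.001889 mol.
Φ = 0.00107 mol / 0.001889 mol photons = 0.57.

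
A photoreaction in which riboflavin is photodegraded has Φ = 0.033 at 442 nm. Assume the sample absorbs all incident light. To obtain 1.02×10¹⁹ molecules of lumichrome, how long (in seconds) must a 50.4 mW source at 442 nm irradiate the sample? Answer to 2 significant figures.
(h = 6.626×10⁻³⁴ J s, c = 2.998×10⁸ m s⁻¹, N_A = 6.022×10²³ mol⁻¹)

t ≈ 2800 s

Product: 1.02×10¹⁹ / 6.022×10²³ = 1.694×10⁻⁵ mol.
Photons that must be absorbed: 1.694×10⁻⁵ / 0.033 = 5.133×10⁻⁴ mol.
Photon energy: hc/λ = 4.494×10⁻¹⁹ J; per mole, 2.706×10⁵ J mol⁻¹.
Energy required: 5.133×10⁻⁴ × 2.706×10⁵ = 138.9 J.
Time: 138.9 J / 0.0504 W = 2800 s.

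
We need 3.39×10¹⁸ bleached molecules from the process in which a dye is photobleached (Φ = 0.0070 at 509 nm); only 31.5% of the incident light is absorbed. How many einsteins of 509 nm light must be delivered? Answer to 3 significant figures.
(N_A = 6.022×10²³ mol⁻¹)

Product: 3.39×10¹⁸ / 6.022×10²³ = 5.629×10⁻⁶ mol.
Photons that must be absorbed: 5.629×10⁻⁶ / 0.0070 = 8.041×10⁻⁴ mol.
Incident photons needed: 8.041×10⁻⁴ / 0.315 = 0.002553 mol.

0.00255 einstein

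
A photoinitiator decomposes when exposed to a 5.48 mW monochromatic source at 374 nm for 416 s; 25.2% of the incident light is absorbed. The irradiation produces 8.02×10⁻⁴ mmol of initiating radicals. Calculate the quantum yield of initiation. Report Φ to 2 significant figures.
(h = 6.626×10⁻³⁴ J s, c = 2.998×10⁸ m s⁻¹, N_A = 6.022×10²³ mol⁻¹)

Product: 8.02×10⁻⁴ mmol = 8.02×10⁻⁷ mol.
Photon energy at 374 nm: hc/λ = (6.626×10⁻³⁴)(2.998×10⁸)/(374×10⁻⁹) = 5.311×10⁻¹⁹ J.
Energy delivered: (5.48 mW)(416 s) = 2.280 J.
Photons incident: 2.280 / 5.311×10⁻¹⁹ = 4.293×10¹⁸, i.e. 4.293×10¹⁸/6.022×10²³ = 7.129×10⁻⁶ mol.
Photons absorbed: 0.252 × 7.129×10⁻⁶ = 1.797×10⁻⁶ mol.
Φ = 8.02×10⁻⁷ mol / 1.797×10⁻⁶ mol photons = 0.45.

Φ = 0.45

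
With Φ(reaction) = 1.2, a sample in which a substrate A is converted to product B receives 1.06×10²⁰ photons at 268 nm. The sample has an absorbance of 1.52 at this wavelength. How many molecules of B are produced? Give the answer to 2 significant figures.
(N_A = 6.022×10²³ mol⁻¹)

Moles of photons: 1.06×10²⁰ / 6.022×10²³ = 1.760×10⁻⁴ mol.
Fraction absorbed: 1 − 10^(−1.52) = 0.9698.
Photons absorbed: 0.9698 × 1.760×10⁻⁴ = 1.707×10⁻⁴ mol.
Product: Φ × n_abs = 1.2 × 1.707×10⁻⁴ = 2.048×10⁻⁴ mol.
As a count: 2.048×10⁻⁴ × 6.022×10²³ = 1.2×10²⁰.

1.2×10²⁰ molecules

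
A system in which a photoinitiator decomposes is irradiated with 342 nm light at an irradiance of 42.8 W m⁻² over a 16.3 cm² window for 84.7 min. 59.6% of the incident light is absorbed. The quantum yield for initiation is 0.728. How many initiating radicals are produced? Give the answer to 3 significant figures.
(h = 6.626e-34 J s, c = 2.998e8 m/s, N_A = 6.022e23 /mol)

2.65e20 initiating radicals

Photon energy at 342 nm: hc/λ = (6.626e-34)(2.998e8)/(342e-9) = 5.808e-19 J.
Energy delivered: (42.8 W m⁻²)(16.3e-4 m²)(5082 s) = 354.5 J.
Photons incident: 354.5 / 5.808e-19 = 6.104e20, i.e. 6.104e20/6.022e23 = 0.001014 mol.
Photons absorbed: 0.596 × 0.001014 = 6.043e-4 mol.
Product: Φ × n_abs = 0.728 × 6.043e-4 = 4.399e-4 mol.
As a count: 4.399e-4 × 6.022e23 = 2.65e20.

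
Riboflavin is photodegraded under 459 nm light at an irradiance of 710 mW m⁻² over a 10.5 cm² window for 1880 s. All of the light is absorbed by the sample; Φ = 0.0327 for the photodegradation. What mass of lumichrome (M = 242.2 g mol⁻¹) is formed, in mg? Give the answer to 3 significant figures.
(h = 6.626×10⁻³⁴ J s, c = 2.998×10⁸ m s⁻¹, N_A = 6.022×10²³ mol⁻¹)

Photon energy at 459 nm: hc/λ = (6.626×10⁻³⁴)(2.998×10⁸)/(459×10⁻⁹) = 4.328×10⁻¹⁹ J.
Energy delivered: (710 mW m⁻²)(10.5×10⁻⁴ m²)(1880 s) = 1.402 J.
Photons incident: 1.402 / 4.328×10⁻¹⁹ = 3.239×10¹⁸, i.e. 3.239×10¹⁸/6.022×10²³ = 5.379×10⁻⁶ mol.
Product: Φ × n_abs = 0.0327 × 5.379×10⁻⁶ = 1.759×10⁻⁷ mol.
Mass: 1.759×10⁻⁷ × 242.2 = 4.260×10⁻⁵ g = 0.0426 mg.

0.0426 mg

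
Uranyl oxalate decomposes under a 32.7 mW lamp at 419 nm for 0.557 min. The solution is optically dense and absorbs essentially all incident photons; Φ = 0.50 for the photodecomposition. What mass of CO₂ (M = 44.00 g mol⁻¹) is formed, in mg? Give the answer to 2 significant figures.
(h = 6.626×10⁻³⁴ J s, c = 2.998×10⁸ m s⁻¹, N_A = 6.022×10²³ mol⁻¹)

Photon energy at 419 nm: hc/λ = (6.626×10⁻³⁴)(2.998×10⁸)/(419×10⁻⁹) = 4.741×10⁻¹⁹ J.
Energy delivered: (32.7 mW)(33.42 s) = 1.093 J.
Photons incident: 1.093 / 4.741×10⁻¹⁹ = 2.305×10¹⁸, i.e. 2.305×10¹⁸/6.022×10²³ = 3.828×10⁻⁶ mol.
Product: Φ × n_abs = 0.50 × 3.828×10⁻⁶ = 1.914×10⁻⁶ mol.
Mass: 1.914×10⁻⁶ × 44.00 = 8.422×10⁻⁵ g = 0.084 mg.

0.084 mg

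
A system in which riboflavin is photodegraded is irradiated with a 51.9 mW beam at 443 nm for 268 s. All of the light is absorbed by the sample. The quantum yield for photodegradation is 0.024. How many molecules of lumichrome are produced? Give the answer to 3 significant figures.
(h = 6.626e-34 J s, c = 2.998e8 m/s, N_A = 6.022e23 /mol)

Photon energy at 443 nm: hc/λ = (6.626e-34)(2.998e8)/(443e-9) = 4.484e-19 J.
Energy delivered: (51.9 mW)(268 s) = 13.91 J.
Photons incident: 13.91 / 4.484e-19 = 3.102e19, i.e. 3.102e19/6.022e23 = 5.151e-5 mol.
Product: Φ × n_abs = 0.024 × 5.151e-5 = 1.236e-6 mol.
As a count: 1.236e-6 × 6.022e23 = 7.44e17.

7.44e17 molecules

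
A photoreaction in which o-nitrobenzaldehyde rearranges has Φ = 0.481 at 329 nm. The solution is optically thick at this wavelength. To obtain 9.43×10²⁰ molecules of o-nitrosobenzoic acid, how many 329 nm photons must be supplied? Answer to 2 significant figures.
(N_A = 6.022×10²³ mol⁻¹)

Product: 9.43×10²⁰ / 6.022×10²³ = 0.001566 mol.
Photons that must be absorbed: 0.001566 / 0.481 = 0.003256 mol.
Photon count: 0.003256 × 6.022×10²³ = 2.0×10²¹.

2.0×10²¹ photons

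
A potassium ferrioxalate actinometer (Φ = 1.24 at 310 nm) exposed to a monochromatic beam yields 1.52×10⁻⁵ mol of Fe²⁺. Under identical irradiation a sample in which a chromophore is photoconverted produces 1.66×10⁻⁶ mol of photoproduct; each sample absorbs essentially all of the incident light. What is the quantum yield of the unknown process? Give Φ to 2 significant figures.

Photons absorbed by the actinometer: 1.52×10⁻⁵ / 1.24 = 1.226×10⁻⁵ mol.
Φ(unknown) = 1.66×10⁻⁶ / 1.226×10⁻⁵ = 0.14.

Φ = 0.14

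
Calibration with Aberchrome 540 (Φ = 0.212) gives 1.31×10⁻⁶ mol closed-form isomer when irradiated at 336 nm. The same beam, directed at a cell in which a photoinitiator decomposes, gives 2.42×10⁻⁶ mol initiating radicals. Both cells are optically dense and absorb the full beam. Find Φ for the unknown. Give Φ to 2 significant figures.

Φ = 0.39

Photons absorbed by the actinometer: 1.31×10⁻⁶ / 0.212 = 6.179×10⁻⁶ mol.
Φ(unknown) = 2.42×10⁻⁶ / 6.179×10⁻⁶ = 0.39.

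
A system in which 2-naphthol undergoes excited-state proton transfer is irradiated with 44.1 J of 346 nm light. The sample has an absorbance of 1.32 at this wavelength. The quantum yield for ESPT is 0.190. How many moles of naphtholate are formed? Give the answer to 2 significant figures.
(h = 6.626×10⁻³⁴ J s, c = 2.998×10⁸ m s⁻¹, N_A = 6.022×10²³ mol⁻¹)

2.3×10⁻⁵ mol

Photon energy at 346 nm: hc/λ = (6.626×10⁻³⁴)(2.998×10⁸)/(346×10⁻⁹) = 5.741×10⁻¹⁹ J.
Photons incident: 44.1 / 5.741×10⁻¹⁹ = 7.682×10¹⁹, i.e. 7.682×10¹⁹/6.022×10²³ = 1.276×10⁻⁴ mol.
Fraction absorbed: 1 − 10^(−1.32) = 0.9521.
Photons absorbed: 0.9521 × 1.276×10⁻⁴ = 1.215×10⁻⁴ mol.
Product: Φ × n_abs = 0.190 × 1.215×10⁻⁴ = 2.309×10⁻⁵ mol.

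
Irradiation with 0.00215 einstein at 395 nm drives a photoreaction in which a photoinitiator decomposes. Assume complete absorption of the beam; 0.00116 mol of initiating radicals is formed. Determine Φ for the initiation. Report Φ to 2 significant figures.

Φ = 0.00116 mol / 0.00215 mol photons = 0.54.

Φ = 0.54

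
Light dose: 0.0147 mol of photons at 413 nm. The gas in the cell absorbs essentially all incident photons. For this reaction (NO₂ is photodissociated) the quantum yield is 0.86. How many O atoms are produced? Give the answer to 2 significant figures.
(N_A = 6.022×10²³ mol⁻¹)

7.6×10²¹ atoms

Product: Φ × n_abs = 0.86 × 0.0147 = 0.01264 mol.
As a count: 0.01264 × 6.022×10²³ = 7.6×10²¹.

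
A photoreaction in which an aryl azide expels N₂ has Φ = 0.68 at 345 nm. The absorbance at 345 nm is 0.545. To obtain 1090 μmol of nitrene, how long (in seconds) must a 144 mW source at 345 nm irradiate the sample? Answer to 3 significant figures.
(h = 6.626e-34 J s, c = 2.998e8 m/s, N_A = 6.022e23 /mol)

Product: 1090 μmol = 0.00109 mol.
Photons that must be absorbed: 0.00109 / 0.68 = 0.001603 mol.
Fraction absorbed: 1 − 10^(−0.545) = 0.7149.
Incident photons needed: 0.001603 / 0.7149 = 0.002242 mol.
Photon energy: hc/λ = 5.758e-19 J; per mole, 3.467e5 J mol⁻¹.
Energy required: 0.002242 × 3.467e5 = 777.3 J.
Time: 777.3 J / 0.144 W = 5400 s.

t ≈ 5400 s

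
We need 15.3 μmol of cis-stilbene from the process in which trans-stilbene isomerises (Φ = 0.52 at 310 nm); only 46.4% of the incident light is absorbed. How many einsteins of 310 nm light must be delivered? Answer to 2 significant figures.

Product: 15.3 μmol = 1.53×10⁻⁵ mol.
Photons that must be absorbed: 1.53×10⁻⁵ / 0.52 = 2.942×10⁻⁵ mol.
Incident photons needed: 2.942×10⁻⁵ / 0.464 = 6.341×10⁻⁵ mol.

6.3×10⁻⁵ einstein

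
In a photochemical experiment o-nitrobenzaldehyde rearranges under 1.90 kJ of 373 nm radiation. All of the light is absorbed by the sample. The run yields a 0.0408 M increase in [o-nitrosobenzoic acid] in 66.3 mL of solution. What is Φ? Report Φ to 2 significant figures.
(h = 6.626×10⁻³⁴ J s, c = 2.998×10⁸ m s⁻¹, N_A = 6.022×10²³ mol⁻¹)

Product: (0.0408 M)(0.0663 L) = 0.002705 mol.
Photon energy at 373 nm: hc/λ = (6.626×10⁻³⁴)(2.998×10⁸)/(373×10⁻⁹) = 5.326×10⁻¹⁹ J.
Incident energy: 1.90 kJ = 1900 J.
Photons incident: 1900 / 5.326×10⁻¹⁹ = 3.567×10²¹, i.e. 3.567×10²¹/6.022×10²³ = 0.005923 mol.
Φ = 0.002705 mol / 0.005923 mol photons = 0.46.

Φ = 0.46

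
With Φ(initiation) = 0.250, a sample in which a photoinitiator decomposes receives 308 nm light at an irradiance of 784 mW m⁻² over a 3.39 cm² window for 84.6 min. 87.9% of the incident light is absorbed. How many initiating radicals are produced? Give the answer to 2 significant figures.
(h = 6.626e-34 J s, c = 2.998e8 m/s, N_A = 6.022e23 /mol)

Photon energy at 308 nm: hc/λ = (6.626e-34)(2.998e8)/(308e-9) = 6.450e-19 J.
Energy delivered: (784 mW m⁻²)(3.39e-4 m²)(5076 s) = 1.349 J.
Photons incident: 1.349 / 6.450e-19 = 2.091e18, i.e. 2.091e18/6.022e23 = 3.472e-6 mol.
Photons absorbed: 0.879 × 3.472e-6 = 3.052e-6 mol.
Product: Φ × n_abs = 0.250 × 3.052e-6 = 7.630e-7 mol.
As a count: 7.630e-7 × 6.022e23 = 4.6e17.

4.6e17 initiating radicals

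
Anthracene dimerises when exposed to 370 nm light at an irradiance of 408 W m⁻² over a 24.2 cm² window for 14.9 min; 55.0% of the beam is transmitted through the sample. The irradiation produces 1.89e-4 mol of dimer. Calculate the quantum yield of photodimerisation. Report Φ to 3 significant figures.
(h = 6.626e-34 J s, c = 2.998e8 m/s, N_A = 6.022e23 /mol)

Φ = 0.154

Photon energy at 370 nm: hc/λ = (6.626e-34)(2.998e8)/(370e-9) = 5.369e-19 J.
Energy delivered: (408 W m⁻²)(24.2e-4 m²)(894 s) = 882.7 J.
Photons incident: 882.7 / 5.369e-19 = 1.644e21, i.e. 1.644e21/6.022e23 = 0.002730 mol.
Fraction absorbed: 1 − 55.0/100 = 0.4500.
Photons absorbed: 0.4500 × 0.002730 = 0.001229 mol.
Φ = 1.89e-4 mol / 0.001229 mol photons = 0.154.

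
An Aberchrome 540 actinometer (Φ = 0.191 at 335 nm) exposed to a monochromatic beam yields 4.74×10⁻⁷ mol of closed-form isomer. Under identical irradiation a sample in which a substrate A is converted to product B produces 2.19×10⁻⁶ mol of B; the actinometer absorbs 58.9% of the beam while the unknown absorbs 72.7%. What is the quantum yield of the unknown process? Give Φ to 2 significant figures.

Φ = 0.71

Photons absorbed by the actinometer: 4.74×10⁻⁷ / 0.191 = 2.482×10⁻⁶ mol.
Incident flux: 2.482×10⁻⁶ / 0.589 = 4.214×10⁻⁶ einstein.
Absorbed by unknown: 0.727 × 4.214×10⁻⁶ = 3.064×10⁻⁶ mol.
Φ(unknown) = 2.19×10⁻⁶ / 3.064×10⁻⁶ = 0.71.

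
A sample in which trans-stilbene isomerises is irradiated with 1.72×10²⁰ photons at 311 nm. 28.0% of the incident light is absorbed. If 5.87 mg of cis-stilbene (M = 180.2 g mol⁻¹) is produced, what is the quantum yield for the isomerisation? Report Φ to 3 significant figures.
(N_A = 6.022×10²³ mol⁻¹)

Φ = 0.407

Product: 5.87 mg / 180.2 g mol⁻¹ = 3.257×10⁻⁵ mol.
Moles of photons: 1.72×10²⁰ / 6.022×10²³ = 2.856×10⁻⁴ mol.
Photons absorbed: 0.280 × 2.856×10⁻⁴ = 7.997×10⁻⁵ mol.
Φ = 3.257×10⁻⁵ mol / 7.997×10⁻⁵ mol photons = 0.407.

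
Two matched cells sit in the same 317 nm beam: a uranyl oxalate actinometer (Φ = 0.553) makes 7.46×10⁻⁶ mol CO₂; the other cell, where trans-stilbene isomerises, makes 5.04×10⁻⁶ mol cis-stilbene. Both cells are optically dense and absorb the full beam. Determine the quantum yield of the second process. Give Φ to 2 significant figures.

Photons absorbed by the actinometer: 7.46×10⁻⁶ / 0.553 = 1.349×10⁻⁵ mol.
Φ(unknown) = 5.04×10⁻⁶ / 1.349×10⁻⁵ = 0.37.

Φ = 0.37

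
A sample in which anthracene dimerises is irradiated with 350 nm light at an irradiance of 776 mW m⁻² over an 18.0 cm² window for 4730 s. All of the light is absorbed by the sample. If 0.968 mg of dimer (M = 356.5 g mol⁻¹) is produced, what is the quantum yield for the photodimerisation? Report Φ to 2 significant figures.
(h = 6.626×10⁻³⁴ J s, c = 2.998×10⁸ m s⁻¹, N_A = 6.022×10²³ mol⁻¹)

Φ = 0.14

Product: 0.968 mg / 356.5 g mol⁻¹ = 2.715×10⁻⁶ mol.
Photon energy at 350 nm: hc/λ = (6.626×10⁻³⁴)(2.998×10⁸)/(350×10⁻⁹) = 5.676×10⁻¹⁹ J.
Energy delivered: (776 mW m⁻²)(18.0×10⁻⁴ m²)(4730 s) = 6.607 J.
Photons incident: 6.607 / 5.676×10⁻¹⁹ = 1.164×10¹⁹, i.e. 1.164×10¹⁹/6.022×10²³ = 1.933×10⁻⁵ mol.
Φ = 2.715×10⁻⁶ mol / 1.933×10⁻⁵ mol photons = 0.14.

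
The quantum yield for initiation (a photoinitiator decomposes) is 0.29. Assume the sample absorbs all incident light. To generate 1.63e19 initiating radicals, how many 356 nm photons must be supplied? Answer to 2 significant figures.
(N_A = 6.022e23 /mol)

5.6e19 photons

Product: 1.63e19 / 6.022e23 = 2.707e-5 mol.
Photons that must be absorbed: 2.707e-5 / 0.29 = 9.334e-5 mol.
Photon count: 9.334e-5 × 6.022e23 = 5.6e19.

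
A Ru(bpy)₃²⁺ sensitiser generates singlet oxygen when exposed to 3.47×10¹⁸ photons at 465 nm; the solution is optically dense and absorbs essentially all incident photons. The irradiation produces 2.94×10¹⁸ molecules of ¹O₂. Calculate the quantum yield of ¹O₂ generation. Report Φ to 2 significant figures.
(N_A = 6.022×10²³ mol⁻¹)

Product: 2.94×10¹⁸ / 6.022×10²³ = 4.882×10⁻⁶ mol.
Moles of photons: 3.47×10¹⁸ / 6.022×10²³ = 5.762×10⁻⁶ mol.
Φ = 4.882×10⁻⁶ mol / 5.762×10⁻⁶ mol photons = 0.85.

Φ = 0.85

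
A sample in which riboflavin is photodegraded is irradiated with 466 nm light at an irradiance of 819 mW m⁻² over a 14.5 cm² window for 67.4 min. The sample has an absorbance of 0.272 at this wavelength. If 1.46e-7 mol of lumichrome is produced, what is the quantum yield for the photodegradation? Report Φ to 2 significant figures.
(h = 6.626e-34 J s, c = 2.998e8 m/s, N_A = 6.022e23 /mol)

Φ = 0.017

Photon energy at 466 nm: hc/λ = (6.626e-34)(2.998e8)/(466e-9) = 4.263e-19 J.
Energy delivered: (819 mW m⁻²)(14.5e-4 m²)(4044 s) = 4.802 J.
Photons incident: 4.802 / 4.263e-19 = 1.126e19, i.e. 1.126e19/6.022e23 = 1.870e-5 mol.
Fraction absorbed: 1 − 10^(−0.272) = 0.4654.
Photons absorbed: 0.4654 × 1.870e-5 = 8.703e-6 mol.
Φ = 1.46e-7 mol / 8.703e-6 mol photons = 0.017.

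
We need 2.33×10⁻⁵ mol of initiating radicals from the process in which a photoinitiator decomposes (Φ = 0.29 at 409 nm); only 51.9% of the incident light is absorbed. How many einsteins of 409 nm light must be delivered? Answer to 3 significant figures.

Photons that must be absorbed: 2.33×10⁻⁵ / 0.29 = 8.034×10⁻⁵ mol.
Incident photons needed: 8.034×10⁻⁵ / 0.519 = 1.548×10⁻⁴ mol.

1.55×10⁻⁴ einstein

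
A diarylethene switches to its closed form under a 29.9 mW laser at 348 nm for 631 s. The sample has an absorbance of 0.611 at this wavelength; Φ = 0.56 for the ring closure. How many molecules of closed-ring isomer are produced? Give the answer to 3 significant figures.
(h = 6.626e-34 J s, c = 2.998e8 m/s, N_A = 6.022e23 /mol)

Photon energy at 348 nm: hc/λ = (6.626e-34)(2.998e8)/(348e-9) = 5.708e-19 J.
Energy delivered: (29.9 mW)(631 s) = 18.87 J.
Photons incident: 18.87 / 5.708e-19 = 3.306e19, i.e. 3.306e19/6.022e23 = 5.490e-5 mol.
Fraction absorbed: 1 − 10^(−0.611) = 0.7551.
Photons absorbed: 0.7551 × 5.490e-5 = 4.145e-5 mol.
Product: Φ × n_abs = 0.56 × 4.145e-5 = 2.321e-5 mol.
As a count: 2.321e-5 × 6.022e23 = 1.40e19.

1.40e19 molecules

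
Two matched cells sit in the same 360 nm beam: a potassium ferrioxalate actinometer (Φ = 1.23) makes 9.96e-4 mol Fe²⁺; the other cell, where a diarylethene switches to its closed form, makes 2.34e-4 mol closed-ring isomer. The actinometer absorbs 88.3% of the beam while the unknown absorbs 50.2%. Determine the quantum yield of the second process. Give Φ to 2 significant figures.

Photons absorbed by the actinometer: 9.96e-4 / 1.23 = 8.098e-4 mol.
Incident flux: 8.098e-4 / 0.883 = 9.171e-4 einstein.
Absorbed by unknown: 0.502 × 9.171e-4 = 4.604e-4 mol.
Φ(unknown) = 2.34e-4 / 4.604e-4 = 0.51.

Φ = 0.51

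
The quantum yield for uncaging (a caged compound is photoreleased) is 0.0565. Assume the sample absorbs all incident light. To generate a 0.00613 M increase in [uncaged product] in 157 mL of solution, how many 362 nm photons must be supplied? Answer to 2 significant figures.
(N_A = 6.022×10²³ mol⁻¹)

Product: (0.00613 M)(0.157 L) = 9.624×10⁻⁴ mol.
Photons that must be absorbed: 9.624×10⁻⁴ / 0.0565 = 0.01703 mol.
Photon count: 0.01703 × 6.022×10²³ = 1.0×10²².

1.0×10²² photons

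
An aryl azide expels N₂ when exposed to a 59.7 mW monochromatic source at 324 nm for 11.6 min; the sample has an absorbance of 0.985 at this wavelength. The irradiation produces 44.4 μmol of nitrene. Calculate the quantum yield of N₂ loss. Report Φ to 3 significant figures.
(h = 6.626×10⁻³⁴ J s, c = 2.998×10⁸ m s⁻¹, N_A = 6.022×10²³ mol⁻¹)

Φ = 0.440

Product: 44.4 μmol = 4.44×10⁻⁵ mol.
Photon energy at 324 nm: hc/λ = (6.626×10⁻³⁴)(2.998×10⁸)/(324×10⁻⁹) = 6.131×10⁻¹⁹ J.
Energy delivered: (59.7 mW)(696 s) = 41.55 J.
Photons incident: 41.55 / 6.131×10⁻¹⁹ = 6.777×10¹⁹, i.e. 6.777×10¹⁹/6.022×10²³ = 1.125×10⁻⁴ mol.
Fraction absorbed: 1 − 10^(−0.985) = 0.8965.
Photons absorbed: 0.8965 × 1.125×10⁻⁴ = 1.009×10⁻⁴ mol.
Φ = 4.44×10⁻⁵ mol / 1.009×10⁻⁴ mol photons = 0.440.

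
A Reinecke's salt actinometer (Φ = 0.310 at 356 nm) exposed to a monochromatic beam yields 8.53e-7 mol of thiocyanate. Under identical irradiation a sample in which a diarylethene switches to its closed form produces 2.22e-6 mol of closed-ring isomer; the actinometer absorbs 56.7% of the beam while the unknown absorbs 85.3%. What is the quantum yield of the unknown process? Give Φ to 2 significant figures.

Φ = 0.54

Photons absorbed by the actinometer: 8.53e-7 / 0.310 = 2.752e-6 mol.
Incident flux: 2.752e-6 / 0.567 = 4.854e-6 einstein.
Absorbed by unknown: 0.853 × 4.854e-6 = 4.140e-6 mol.
Φ(unknown) = 2.22e-6 / 4.140e-6 = 0.54.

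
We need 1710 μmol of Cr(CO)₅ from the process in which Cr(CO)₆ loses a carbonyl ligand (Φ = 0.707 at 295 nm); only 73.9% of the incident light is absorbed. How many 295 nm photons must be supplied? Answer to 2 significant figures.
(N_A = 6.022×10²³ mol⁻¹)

Product: 1710 μmol = 0.00171 mol.
Photons that must be absorbed: 0.00171 / 0.707 = 0.002419 mol.
Incident photons needed: 0.002419 / 0.739 = 0.003273 mol.
Photon count: 0.003273 × 6.022×10²³ = 2.0×10²¹.

2.0×10²¹ photons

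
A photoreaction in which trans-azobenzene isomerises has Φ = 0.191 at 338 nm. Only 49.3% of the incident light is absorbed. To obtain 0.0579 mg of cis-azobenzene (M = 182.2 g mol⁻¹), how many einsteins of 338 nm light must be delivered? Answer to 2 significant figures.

3.4×10⁻⁶ einstein

Product: 0.0579 mg / 182.2 g mol⁻¹ = 3.178×10⁻⁷ mol.
Photons that must be absorbed: 3.178×10⁻⁷ / 0.191 = 1.664×10⁻⁶ mol.
Incident photons needed: 1.664×10⁻⁶ / 0.493 = 3.375×10⁻⁶ mol.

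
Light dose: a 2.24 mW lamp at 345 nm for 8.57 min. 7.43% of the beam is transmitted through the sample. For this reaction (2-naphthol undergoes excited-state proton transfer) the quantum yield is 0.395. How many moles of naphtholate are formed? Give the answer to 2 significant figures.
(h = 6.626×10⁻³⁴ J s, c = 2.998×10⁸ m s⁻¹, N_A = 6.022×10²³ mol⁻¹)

Photon energy at 345 nm: hc/λ = (6.626×10⁻³⁴)(2.998×10⁸)/(345×10⁻⁹) = 5.758×10⁻¹⁹ J.
Energy delivered: (2.24 mW)(514.2 s) = 1.152 J.
Photons incident: 1.152 / 5.758×10⁻¹⁹ = 2.001×10¹⁸, i.e. 2.001×10¹⁸/6.022×10²³ = 3.323×10⁻⁶ mol.
Fraction absorbed: 1 − 7.43/100 = 0.9257.
Photons absorbed: 0.9257 × 3.323×10⁻⁶ = 3.076×10⁻⁶ mol.
Product: Φ × n_abs = 0.395 × 3.076×10⁻⁶ = 1.215×10⁻⁶ mol.

1.2×10⁻⁶ mol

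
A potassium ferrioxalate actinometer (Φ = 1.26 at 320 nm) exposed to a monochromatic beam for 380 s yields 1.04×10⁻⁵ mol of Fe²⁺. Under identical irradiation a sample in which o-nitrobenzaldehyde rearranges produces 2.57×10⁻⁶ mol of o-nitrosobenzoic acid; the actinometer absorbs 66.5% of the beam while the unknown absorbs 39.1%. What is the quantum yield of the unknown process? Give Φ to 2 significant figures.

Photons absorbed by the actinometer: 1.04×10⁻⁵ / 1.26 = 8.254×10⁻⁶ mol.
Incident flux: 8.254×10⁻⁶ / 0.665 = 1.241×10⁻⁵ einstein.
Absorbed by unknown: 0.391 × 1.241×10⁻⁵ = 4.852×10⁻⁶ mol.
Φ(unknown) = 2.57×10⁻⁶ / 4.852×10⁻⁶ = 0.53.

Φ = 0.53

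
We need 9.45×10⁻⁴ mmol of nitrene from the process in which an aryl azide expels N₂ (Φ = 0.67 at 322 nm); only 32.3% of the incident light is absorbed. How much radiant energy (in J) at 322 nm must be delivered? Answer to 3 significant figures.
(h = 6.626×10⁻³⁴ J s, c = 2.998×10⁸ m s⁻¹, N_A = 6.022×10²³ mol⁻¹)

1.62 J

Product: 9.45×10⁻⁴ mmol = 9.45×10⁻⁷ mol.
Photons that must be absorbed: 9.45×10⁻⁷ / 0.67 = 1.410×10⁻⁶ mol.
Incident photons needed: 1.410×10⁻⁶ / 0.323 = 4.365×10⁻⁶ mol.
Photon energy: hc/λ = 6.169×10⁻¹⁹ J; per mole, 3.715×10⁵ J mol⁻¹.
Energy required: 4.365×10⁻⁶ × 3.715×10⁵ = 1.62 J.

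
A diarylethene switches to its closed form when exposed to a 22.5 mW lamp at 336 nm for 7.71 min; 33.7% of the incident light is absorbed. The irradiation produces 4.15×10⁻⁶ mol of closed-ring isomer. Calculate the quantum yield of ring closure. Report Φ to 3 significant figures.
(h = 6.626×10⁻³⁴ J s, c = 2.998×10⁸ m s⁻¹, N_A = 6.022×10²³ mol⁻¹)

Φ = 0.421

Photon energy at 336 nm: hc/λ = (6.626×10⁻³⁴)(2.998×10⁸)/(336×10⁻⁹) = 5.912×10⁻¹⁹ J.
Energy delivered: (22.5 mW)(462.6 s) = 10.41 J.
Photons incident: 10.41 / 5.912×10⁻¹⁹ = 1.761×10¹⁹, i.e. 1.761×10¹⁹/6.022×10²³ = 2.924×10⁻⁵ mol.
Photons absorbed: 0.337 × 2.924×10⁻⁵ = 9.854×10⁻⁶ mol.
Φ = 4.15×10⁻⁶ mol / 9.854×10⁻⁶ mol photons = 0.421.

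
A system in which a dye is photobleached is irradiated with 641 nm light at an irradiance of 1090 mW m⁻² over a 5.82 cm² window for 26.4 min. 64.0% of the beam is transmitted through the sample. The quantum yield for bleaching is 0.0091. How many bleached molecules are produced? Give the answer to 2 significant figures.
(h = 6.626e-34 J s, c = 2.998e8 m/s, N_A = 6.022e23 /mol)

1.1e16 bleached molecules

Photon energy at 641 nm: hc/λ = (6.626e-34)(2.998e8)/(641e-9) = 3.099e-19 J.
Energy delivered: (1090 mW m⁻²)(5.82e-4 m²)(1584 s) = 1.005 J.
Photons incident: 1.005 / 3.099e-19 = 3.243e18, i.e. 3.243e18/6.022e23 = 5.385e-6 mol.
Fraction absorbed: 1 − 64.0/100 = 0.3600.
Photons absorbed: 0.3600 × 5.385e-6 = 1.939e-6 mol.
Product: Φ × n_abs = 0.0091 × 1.939e-6 = 1.764e-8 mol.
As a count: 1.764e-8 × 6.022e23 = 1.1e16.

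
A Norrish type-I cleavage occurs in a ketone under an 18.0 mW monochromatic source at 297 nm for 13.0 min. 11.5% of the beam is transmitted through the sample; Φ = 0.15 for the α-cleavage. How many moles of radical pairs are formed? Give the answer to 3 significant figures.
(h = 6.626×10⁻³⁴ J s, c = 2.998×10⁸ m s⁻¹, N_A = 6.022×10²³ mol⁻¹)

Photon energy at 297 nm: hc/λ = (6.626×10⁻³⁴)(2.998×10⁸)/(297×10⁻⁹) = 6.688×10⁻¹⁹ J.
Energy delivered: (18.0 mW)(780 s) = 14.04 J.
Photons incident: 14.04 / 6.688×10⁻¹⁹ = 2.099×10¹⁹, i.e. 2.099×10¹⁹/6.022×10²³ = 3.486×10⁻⁵ mol.
Fraction absorbed: 1 − 11.5/100 = 0.8850.
Photons absorbed: 0.8850 × 3.486×10⁻⁵ = 3.085×10⁻⁵ mol.
Product: Φ × n_abs = 0.15 × 3.085×10⁻⁵ = 4.627×10⁻⁶ mol.

4.63×10⁻⁶ mol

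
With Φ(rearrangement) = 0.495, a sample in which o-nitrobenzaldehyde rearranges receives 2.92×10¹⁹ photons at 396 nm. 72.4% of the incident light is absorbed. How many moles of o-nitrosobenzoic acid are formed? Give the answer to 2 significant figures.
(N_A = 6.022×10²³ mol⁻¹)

Moles of photons: 2.92×10¹⁹ / 6.022×10²³ = 4.849×10⁻⁵ mol.
Photons absorbed: 0.724 × 4.849×10⁻⁵ = 3.511×10⁻⁵ mol.
Product: Φ × n_abs = 0.495 × 3.511×10⁻⁵ = 1.738×10⁻⁵ mol.

1.7×10⁻⁵ mol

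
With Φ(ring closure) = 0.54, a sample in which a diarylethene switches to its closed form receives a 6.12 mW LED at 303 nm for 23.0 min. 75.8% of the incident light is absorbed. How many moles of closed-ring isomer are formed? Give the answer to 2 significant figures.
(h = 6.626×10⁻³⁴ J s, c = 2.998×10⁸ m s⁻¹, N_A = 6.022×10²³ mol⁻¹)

8.8×10⁻⁶ mol

Photon energy at 303 nm: hc/λ = (6.626×10⁻³⁴)(2.998×10⁸)/(303×10⁻⁹) = 6.556×10⁻¹⁹ J.
Energy delivered: (6.12 mW)(1380 s) = 8.446 J.
Photons incident: 8.446 / 6.556×10⁻¹⁹ = 1.288×10¹⁹, i.e. 1.288×10¹⁹/6.022×10²³ = 2.139×10⁻⁵ mol.
Photons absorbed: 0.758 × 2.139×10⁻⁵ = 1.621×10⁻⁵ mol.
Product: Φ × n_abs = 0.54 × 1.621×10⁻⁵ = 8.753×10⁻⁶ mol.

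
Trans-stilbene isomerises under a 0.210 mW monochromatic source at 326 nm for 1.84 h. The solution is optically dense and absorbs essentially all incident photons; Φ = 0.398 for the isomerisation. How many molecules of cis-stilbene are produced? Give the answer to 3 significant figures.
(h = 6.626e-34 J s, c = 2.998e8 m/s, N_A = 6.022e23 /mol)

Photon energy at 326 nm: hc/λ = (6.626e-34)(2.998e8)/(326e-9) = 6.093e-19 J.
Energy delivered: (0.210 mW)(6624 s) = 1.391 J.
Photons incident: 1.391 / 6.093e-19 = 2.283e18, i.e. 2.283e18/6.022e23 = 3.791e-6 mol.
Product: Φ × n_abs = 0.398 × 3.791e-6 = 1.509e-6 mol.
As a count: 1.509e-6 × 6.022e23 = 9.09e17.

9.09e17 molecules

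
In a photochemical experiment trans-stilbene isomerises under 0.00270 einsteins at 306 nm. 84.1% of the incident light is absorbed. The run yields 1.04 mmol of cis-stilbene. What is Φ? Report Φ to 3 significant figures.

Φ = 0.458

Product: 1.04 mmol = 0.00104 mol.
Photons absorbed: 0.841 × 0.00270 = 0.002271 mol.
Φ = 0.00104 mol / 0.002271 mol photons = 0.458.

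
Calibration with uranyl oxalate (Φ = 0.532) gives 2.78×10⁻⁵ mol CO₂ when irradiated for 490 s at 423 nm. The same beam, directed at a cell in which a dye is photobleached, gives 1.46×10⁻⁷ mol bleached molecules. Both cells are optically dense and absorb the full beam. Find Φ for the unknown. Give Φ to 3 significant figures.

Φ = 0.00279

Photons absorbed by the actinometer: 2.78×10⁻⁵ / 0.532 = 5.226×10⁻⁵ mol.
Φ(unknown) = 1.46×10⁻⁷ / 5.226×10⁻⁵ = 0.00279.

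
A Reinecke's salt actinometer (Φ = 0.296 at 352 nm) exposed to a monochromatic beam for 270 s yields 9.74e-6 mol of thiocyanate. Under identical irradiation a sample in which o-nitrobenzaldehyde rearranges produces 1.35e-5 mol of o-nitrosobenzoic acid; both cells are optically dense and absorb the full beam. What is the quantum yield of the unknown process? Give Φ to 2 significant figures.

Φ = 0.41

Photons absorbed by the actinometer: 9.74e-6 / 0.296 = 3.291e-5 mol.
Φ(unknown) = 1.35e-5 / 3.291e-5 = 0.41.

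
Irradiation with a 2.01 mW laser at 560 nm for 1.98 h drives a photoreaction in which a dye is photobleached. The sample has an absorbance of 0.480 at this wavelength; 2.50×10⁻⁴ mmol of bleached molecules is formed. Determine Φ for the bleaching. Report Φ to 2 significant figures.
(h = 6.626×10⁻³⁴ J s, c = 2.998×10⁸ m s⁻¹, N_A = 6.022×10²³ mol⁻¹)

Φ = 0.0056

Product: 2.50×10⁻⁴ mmol = 2.50×10⁻⁷ mol.
Photon energy at 560 nm: hc/λ = (6.626×10⁻³⁴)(2.998×10⁸)/(560×10⁻⁹) = 3.547×10⁻¹⁹ J.
Energy delivered: (2.01 mW)(7128 s) = 14.33 J.
Photons incident: 14.33 / 3.547×10⁻¹⁹ = 4.040×10¹⁹, i.e. 4.040×10¹⁹/6.022×10²³ = 6.709×10⁻⁵ mol.
Fraction absorbed: 1 − 10^(−0.480) = 0.6689.
Photons absorbed: 0.6689 × 6.709×10⁻⁵ = 4.488×10⁻⁵ mol.
Φ = 2.50×10⁻⁷ mol / 4.488×10⁻⁵ mol photons = 0.0056.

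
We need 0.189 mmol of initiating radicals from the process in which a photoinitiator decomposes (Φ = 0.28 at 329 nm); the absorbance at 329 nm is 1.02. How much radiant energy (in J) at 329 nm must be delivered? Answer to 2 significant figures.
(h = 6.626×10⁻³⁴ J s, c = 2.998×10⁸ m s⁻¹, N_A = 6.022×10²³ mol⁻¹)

Product: 0.189 mmol = 1.89×10⁻⁴ mol.
Photons that must be absorbed: 1.89×10⁻⁴ / 0.28 = 6.750×10⁻⁴ mol.
Fraction absorbed: 1 − 10^(−1.02) = 0.9045.
Incident photons needed: 6.750×10⁻⁴ / 0.9045 = 7.463×10⁻⁴ mol.
Photon energy: hc/λ = 6.038×10⁻¹⁹ J; per mole, 3.636×10⁵ J mol⁻¹.
Energy required: 7.463×10⁻⁴ × 3.636×10⁵ = 270 J.

270 J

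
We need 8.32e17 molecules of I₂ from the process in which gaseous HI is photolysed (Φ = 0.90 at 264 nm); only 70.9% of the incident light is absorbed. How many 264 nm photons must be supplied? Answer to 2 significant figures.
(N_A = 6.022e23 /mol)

Product: 8.32e17 / 6.022e23 = 1.382e-6 mol.
Photons that must be absorbed: 1.382e-6 / 0.90 = 1.536e-6 mol.
Incident photons needed: 1.536e-6 / 0.709 = 2.166e-6 mol.
Photon count: 2.166e-6 × 6.022e23 = 1.3e18.

1.3e18 photons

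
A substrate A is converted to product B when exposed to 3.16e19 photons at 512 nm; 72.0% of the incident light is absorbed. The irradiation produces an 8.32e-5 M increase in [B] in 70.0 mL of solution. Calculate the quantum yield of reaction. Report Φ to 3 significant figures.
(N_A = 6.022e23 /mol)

Φ = 0.154

Product: (8.32e-5 M)(0.07 L) = 5.824e-6 mol.
Moles of photons: 3.16e19 / 6.022e23 = 5.247e-5 mol.
Photons absorbed: 0.720 × 5.247e-5 = 3.778e-5 mol.
Φ = 5.824e-6 mol / 3.778e-5 mol photons = 0.154.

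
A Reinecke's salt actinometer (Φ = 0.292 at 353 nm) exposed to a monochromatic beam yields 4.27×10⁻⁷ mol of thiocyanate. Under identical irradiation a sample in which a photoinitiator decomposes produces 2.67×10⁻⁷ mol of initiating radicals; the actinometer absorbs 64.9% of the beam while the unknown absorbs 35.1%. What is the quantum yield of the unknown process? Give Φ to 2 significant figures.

Photons absorbed by the actinometer: 4.27×10⁻⁷ / 0.292 = 1.462×10⁻⁶ mol.
Incident flux: 1.462×10⁻⁶ / 0.649 = 2.253×10⁻⁶ einstein.
Absorbed by unknown: 0.351 × 2.253×10⁻⁶ = 7.908×10⁻⁷ mol.
Φ(unknown) = 2.67×10⁻⁷ / 7.908×10⁻⁷ = 0.34.

Φ = 0.34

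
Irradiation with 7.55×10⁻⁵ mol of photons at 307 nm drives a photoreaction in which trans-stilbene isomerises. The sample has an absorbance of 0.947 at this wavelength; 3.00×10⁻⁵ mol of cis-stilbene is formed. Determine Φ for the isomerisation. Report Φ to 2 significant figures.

Fraction absorbed: 1 − 10^(−0.947) = 0.8870.
Photons absorbed: 0.8870 × 7.55×10⁻⁵ = 6.697×10⁻⁵ mol.
Φ = 3.00×10⁻⁵ mol / 6.697×10⁻⁵ mol photons = 0.45.

Φ = 0.45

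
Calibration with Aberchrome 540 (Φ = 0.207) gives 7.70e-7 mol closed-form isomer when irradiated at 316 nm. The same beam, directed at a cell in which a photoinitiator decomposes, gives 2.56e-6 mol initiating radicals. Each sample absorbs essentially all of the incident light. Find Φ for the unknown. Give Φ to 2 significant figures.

Photons absorbed by the actinometer: 7.70e-7 / 0.207 = 3.720e-6 mol.
Φ(unknown) = 2.56e-6 / 3.720e-6 = 0.69.

Φ = 0.69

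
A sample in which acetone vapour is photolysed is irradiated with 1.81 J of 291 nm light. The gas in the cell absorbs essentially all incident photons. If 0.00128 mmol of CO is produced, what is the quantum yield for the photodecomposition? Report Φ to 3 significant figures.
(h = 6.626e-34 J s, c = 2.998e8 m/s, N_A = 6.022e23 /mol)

Product: 0.00128 mmol = 1.28e-6 mol.
Photon energy at 291 nm: hc/λ = (6.626e-34)(2.998e8)/(291e-9) = 6.826e-19 J.
Photons incident: 1.81 / 6.826e-19 = 2.652e18, i.e. 2.652e18/6.022e23 = 4.404e-6 mol.
Φ = 1.28e-6 mol / 4.404e-6 mol photons = 0.291.

Φ = 0.291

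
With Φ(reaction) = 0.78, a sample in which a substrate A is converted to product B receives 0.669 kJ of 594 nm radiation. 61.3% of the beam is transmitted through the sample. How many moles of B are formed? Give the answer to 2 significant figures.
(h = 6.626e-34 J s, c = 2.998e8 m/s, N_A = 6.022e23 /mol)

0.0010 mol

Photon energy at 594 nm: hc/λ = (6.626e-34)(2.998e8)/(594e-9) = 3.344e-19 J.
Incident energy: 0.669 kJ = 669 J.
Photons incident: 669 / 3.344e-19 = 2.001e21, i.e. 2.001e21/6.022e23 = 0.003323 mol.
Fraction absorbed: 1 − 61.3/100 = 0.3870.
Photons absorbed: 0.3870 × 0.003323 = 0.001286 mol.
Product: Φ × n_abs = 0.78 × 0.001286 = 0.001003 mol.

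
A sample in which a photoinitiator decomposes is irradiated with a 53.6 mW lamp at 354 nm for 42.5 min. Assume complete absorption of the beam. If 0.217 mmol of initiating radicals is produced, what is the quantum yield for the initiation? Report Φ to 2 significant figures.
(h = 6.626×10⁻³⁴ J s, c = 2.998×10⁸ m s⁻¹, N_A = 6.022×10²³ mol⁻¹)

Product: 0.217 mmol = 2.17×10⁻⁴ mol.
Photon energy at 354 nm: hc/λ = (6.626×10⁻³⁴)(2.998×10⁸)/(354×10⁻⁹) = 5.612×10⁻¹⁹ J.
Energy delivered: (53.6 mW)(2550 s) = 136.7 J.
Photons incident: 136.7 / 5.612×10⁻¹⁹ = 2.436×10²⁰, i.e. 2.436×10²⁰/6.022×10²³ = 4.045×10⁻⁴ mol.
Φ = 2.17×10⁻⁴ mol / 4.045×10⁻⁴ mol photons = 0.54.

Φ = 0.54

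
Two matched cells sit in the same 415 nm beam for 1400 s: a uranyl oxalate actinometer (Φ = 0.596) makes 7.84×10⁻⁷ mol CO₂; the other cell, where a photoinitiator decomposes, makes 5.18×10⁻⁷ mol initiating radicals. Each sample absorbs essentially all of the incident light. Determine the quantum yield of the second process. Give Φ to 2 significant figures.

Photons absorbed by the actinometer: 7.84×10⁻⁷ / 0.596 = 1.315×10⁻⁶ mol.
Φ(unknown) = 5.18×10⁻⁷ / 1.315×10⁻⁶ = 0.39.

Φ = 0.39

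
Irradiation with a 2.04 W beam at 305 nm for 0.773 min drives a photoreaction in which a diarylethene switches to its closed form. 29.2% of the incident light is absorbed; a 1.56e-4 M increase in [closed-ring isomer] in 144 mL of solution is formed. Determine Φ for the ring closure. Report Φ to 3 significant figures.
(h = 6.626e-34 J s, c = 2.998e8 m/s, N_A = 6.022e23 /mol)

Φ = 0.319

Product: (1.56e-4 M)(0.144 L) = 2.246e-5 mol.
Photon energy at 305 nm: hc/λ = (6.626e-34)(2.998e8)/(305e-9) = 6.513e-19 J.
Energy delivered: (2.04 W)(46.38 s) = 94.62 J.
Photons incident: 94.62 / 6.513e-19 = 1.453e20, i.e. 1.453e20/6.022e23 = 2.413e-4 mol.
Photons absorbed: 0.292 × 2.413e-4 = 7.046e-5 mol.
Φ = 2.246e-5 mol / 7.046e-5 mol photons = 0.319.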